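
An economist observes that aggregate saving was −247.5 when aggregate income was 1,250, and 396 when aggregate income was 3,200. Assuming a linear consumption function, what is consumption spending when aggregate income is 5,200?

MPS = ΔS/ΔY = (396 − (-247.5))/(3200 − 1250) = 643.5/1950 = 0.33
MPC = 1 − MPS = 0.67
Autonomous saving = -247.5 − 0.33(1250) = -660, so a = 660
C = 660 + 0.67(5200) = 660 + 3484 = 4144

C = 4144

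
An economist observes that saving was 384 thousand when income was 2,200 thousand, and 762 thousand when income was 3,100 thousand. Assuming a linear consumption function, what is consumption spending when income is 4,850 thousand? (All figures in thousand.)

C = 3353

MPS = ΔS/ΔY = (762 − 384)/(3100 − 2200) = 378/900 = 0.42
MPC = 1 − MPS = 0.58
Autonomous saving = 384 − 0.42(2200) = -540, so a = 540
C = 540 + 0.58(4850) = 540 + 2813 = 3353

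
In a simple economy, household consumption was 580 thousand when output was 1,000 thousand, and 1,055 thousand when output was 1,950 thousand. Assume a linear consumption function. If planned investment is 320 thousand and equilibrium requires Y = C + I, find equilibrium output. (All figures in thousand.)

MPC = (1055 − 580)/(1950 − 1000) = 475/950 = 0.5
a = 580 − 0.5(1000) = 80
Equilibrium: Y = 80 + 0.5Y + 320
0.5Y = 400, so Y = 400/0.5 = 800

Y = 800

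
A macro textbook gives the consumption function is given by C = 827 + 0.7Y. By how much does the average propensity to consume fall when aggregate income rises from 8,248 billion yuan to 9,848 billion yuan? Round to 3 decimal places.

ΔAPC = 0.016

At Y = 8248: C = 827 + 0.7(8248) = 6600.6, APC = 6600.6/8248 = 0.8003
At Y = 9848: C = 7720.6, APC = 7720.6/9848 = 0.7840
Fall in APC = 0.8003 − 0.7840 = 0.0163 ≈ 0.016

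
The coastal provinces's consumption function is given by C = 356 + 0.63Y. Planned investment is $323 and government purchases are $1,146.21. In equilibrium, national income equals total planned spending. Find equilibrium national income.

Y = C + I + G = 356 + 0.63Y + 323 + 1146.21
Y − 0.63Y = 1825.21
0.37Y = 1825.21, so Y = 1825.21/0.37 = 4933

Y = 4933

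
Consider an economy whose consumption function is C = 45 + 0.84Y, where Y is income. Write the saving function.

S = -45 + 0.16Y

S = Y − C = Y − (45 + 0.84Y) = -45 + (1 − 0.84)Y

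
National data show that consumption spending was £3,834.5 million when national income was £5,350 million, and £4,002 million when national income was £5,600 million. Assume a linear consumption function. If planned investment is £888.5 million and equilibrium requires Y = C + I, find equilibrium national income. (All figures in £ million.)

Y = 3450

MPC = (4002 − 3834.5)/(5600 − 5350) = 167.5/250 = 0.67
a = 3834.5 − 0.67(5350) = 250
Equilibrium: Y = 250 + 0.67Y + 888.5
0.33Y = 1138.5, so Y = 1138.5/0.33 = 3450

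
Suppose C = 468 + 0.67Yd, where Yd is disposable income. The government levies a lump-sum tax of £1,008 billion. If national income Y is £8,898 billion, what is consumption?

Yd = Y − T = 8898 − 1008 = 7890
C = 468 + 0.67(7890) = 468 + 5286.3 = 5754.3

C = 5754.3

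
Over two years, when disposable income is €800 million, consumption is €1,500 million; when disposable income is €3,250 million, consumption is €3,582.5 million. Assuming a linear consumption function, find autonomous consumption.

a = 820

MPC = ΔC/ΔY = (3582.5 − 1500)/(3250 − 800) = 2082.5/2450 = 0.85
a = C − MPC·Y = 1500 − 0.85(800) = 1500 − 680 = 820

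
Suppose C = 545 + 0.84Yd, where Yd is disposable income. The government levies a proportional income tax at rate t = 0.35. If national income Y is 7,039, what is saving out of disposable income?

Yd = (1 − 0.35)(7039) = 0.65(7039) = 4575.35
C = 545 + 0.84(4575.35) = 545 + 3843.294 = 4388.294
S = Yd − C = 4575.35 − 4388.294 = 187.056

S = 187.056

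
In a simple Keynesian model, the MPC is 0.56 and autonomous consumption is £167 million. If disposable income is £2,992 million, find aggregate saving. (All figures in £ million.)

S = 1149.48

C = 167 + 0.56(2992) = 167 + 1675.52 = 1842.52
S = Y − C = 2992 − 1842.52 = 1149.48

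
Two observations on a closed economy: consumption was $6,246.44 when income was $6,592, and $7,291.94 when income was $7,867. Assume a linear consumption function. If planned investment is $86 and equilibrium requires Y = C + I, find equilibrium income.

Y = 5150

MPC = (7291.94 − 6246.44)/(7867 − 6592) = 1045.5/1275 = 0.82
a = 6246.44 − 0.82(6592) = 841
Equilibrium: Y = 841 + 0.82Y + 86
0.18Y = 927, so Y = 927/0.18 = 5150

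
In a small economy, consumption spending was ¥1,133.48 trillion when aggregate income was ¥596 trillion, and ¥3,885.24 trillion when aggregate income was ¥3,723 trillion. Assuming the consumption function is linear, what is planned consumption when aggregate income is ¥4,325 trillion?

MPC = (3885.24 − 1133.48)/(3723 − 596) = 2751.76/3127 = 0.88
a = 1133.48 − 0.88(596) = 1133.48 − 524.48 = 609
C = 609 + 0.88(4325) = 609 + 3806 = 4415

C = 4415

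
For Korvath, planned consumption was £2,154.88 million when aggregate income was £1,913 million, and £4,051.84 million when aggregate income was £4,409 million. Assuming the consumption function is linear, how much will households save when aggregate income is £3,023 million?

S = 24.52

MPC = (4051.84 − 2154.88)/(4409 − 1913) = 1896.96/2496 = 0.76
a = 2154.88 − 0.76(1913) = 2154.88 − 1453.88 = 701
C = 701 + 0.76(3023) = 2998.48
S = 3023 − 2998.48 = 24.52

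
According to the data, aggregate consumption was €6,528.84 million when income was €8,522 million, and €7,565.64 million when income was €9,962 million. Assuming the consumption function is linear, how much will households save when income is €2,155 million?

S = 210.4

MPC = (7565.64 − 6528.84)/(9962 − 8522) = 1036.8/1440 = 0.72
a = 6528.84 − 0.72(8522) = 6528.84 − 6135.84 = 393
C = 393 + 0.72(2155) = 1944.6
S = 2155 − 1944.6 = 210.4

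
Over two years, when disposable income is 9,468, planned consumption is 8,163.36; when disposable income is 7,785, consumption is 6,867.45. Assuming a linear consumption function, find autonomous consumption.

MPC = ΔC/ΔY = (8163.36 − 6867.45)/(9468 − 7785) = 1295.91/1683 = 0.77
a = C − MPC·Y = 6867.45 − 0.77(7785) = 6867.45 − 5994.45 = 873

a = 873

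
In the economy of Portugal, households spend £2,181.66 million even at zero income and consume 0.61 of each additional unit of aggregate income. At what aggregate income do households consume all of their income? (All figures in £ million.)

Y = 5594

At break-even, C = Y: 2181.66 + 0.61Y = Y
0.39Y = 2181.66, so Y = 2181.66/0.39 = 5594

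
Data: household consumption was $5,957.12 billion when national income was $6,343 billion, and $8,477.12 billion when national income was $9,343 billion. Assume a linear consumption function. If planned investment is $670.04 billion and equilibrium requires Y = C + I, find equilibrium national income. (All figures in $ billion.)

MPC = (8477.12 − 5957.12)/(9343 − 6343) = 2520/3000 = 0.84
a = 5957.12 − 0.84(6343) = 629
Equilibrium: Y = 629 + 0.84Y + 670.04
0.16Y = 1299.04, so Y = 1299.04/0.16 = 8119

Y = 8119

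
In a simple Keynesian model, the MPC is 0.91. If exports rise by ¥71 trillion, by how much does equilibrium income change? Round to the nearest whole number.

The multiplier is 1/(1 − MPC) = 1/0.09.
ΔY = 71/0.09 = 788.89 ≈ 789

ΔY ≈ 789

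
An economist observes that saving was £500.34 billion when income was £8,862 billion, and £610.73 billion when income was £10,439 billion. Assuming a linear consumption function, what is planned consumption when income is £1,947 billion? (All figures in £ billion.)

MPS = ΔS/ΔY = (610.73 − 500.34)/(10439 − 8862) = 110.39/1577 = 0.07
MPC = 1 − MPS = 0.93
Autonomous saving = 500.34 − 0.07(8862) = -120, so a = 120
C = 120 + 0.93(1947) = 120 + 1810.71 = 1930.71

C = 1930.71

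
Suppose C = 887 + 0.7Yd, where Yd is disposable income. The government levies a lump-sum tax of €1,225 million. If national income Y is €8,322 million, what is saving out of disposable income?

Yd = Y − T = 8322 − 1225 = 7097
C = 887 + 0.7(7097) = 887 + 4967.9 = 5854.9
S = Yd − C = 7097 − 5854.9 = 1242.1

S = 1242.1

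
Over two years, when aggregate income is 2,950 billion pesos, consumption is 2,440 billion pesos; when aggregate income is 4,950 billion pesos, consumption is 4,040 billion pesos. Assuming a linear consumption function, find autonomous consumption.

a = 80

MPC = ΔC/ΔY = (4040 − 2440)/(4950 − 2950) = 1600/2000 = 0.8
a = C − MPC·Y = 2440 − 0.8(2950) = 2440 − 2360 = 80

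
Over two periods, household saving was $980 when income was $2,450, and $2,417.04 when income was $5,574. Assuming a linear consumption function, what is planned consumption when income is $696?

C = 522.84

MPS = ΔS/ΔY = (2417.04 − 980)/(5574 − 2450) = 1437.04/3124 = 0.46
MPC = 1 − MPS = 0.54
Autonomous saving = 980 − 0.46(2450) = -147, so a = 147
C = 147 + 0.54(696) = 147 + 375.84 = 522.84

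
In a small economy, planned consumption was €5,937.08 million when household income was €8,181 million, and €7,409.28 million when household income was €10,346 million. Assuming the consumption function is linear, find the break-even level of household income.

MPC = (7409.28 − 5937.08)/(10346 − 8181) = 1472.2/2165 = 0.68
a = 5937.08 − 0.68(8181) = 5937.08 − 5563.08 = 374
Break-even: Y = a/(1−MPC) = 374/0.32 = 1168.75

Y = 1168.75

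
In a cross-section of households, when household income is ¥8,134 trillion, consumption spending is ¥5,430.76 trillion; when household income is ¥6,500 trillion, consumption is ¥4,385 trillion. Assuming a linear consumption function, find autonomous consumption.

a = 225

MPC = ΔC/ΔY = (5430.76 − 4385)/(8134 − 6500) = 1045.76/1634 = 0.64
a = C − MPC·Y = 4385 − 0.64(6500) = 4385 − 4160 = 225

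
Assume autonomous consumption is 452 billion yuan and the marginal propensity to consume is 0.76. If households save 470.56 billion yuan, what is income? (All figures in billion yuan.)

Y = 3844

S = Y − C = -452 + 0.24Y
-452 + 0.24Y = 470.56, so 0.24Y = 922.56 and Y = 3844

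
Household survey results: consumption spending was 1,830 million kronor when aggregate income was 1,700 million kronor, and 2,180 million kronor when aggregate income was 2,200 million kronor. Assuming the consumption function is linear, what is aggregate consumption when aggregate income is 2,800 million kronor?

MPC = (2180 − 1830)/(2200 − 1700) = 350/500 = 0.7
a = 1830 − 0.7(1700) = 1830 − 1190 = 640
C = 640 + 0.7(2800) = 640 + 1960 = 2600

C = 2600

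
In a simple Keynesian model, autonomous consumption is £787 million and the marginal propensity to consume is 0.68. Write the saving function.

S = -787 + 0.32Y

S = Y − C = Y − (787 + 0.68Y) = -787 + (1 − 0.68)Y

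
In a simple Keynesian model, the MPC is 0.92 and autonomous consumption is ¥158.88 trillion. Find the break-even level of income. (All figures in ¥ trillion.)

Y = 1986

At break-even, C = Y: 158.88 + 0.92Y = Y
0.08Y = 158.88, so Y = 158.88/0.08 = 1986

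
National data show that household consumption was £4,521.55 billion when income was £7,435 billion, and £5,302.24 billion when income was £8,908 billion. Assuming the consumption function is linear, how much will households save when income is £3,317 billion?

S = 977.99

MPC = (5302.24 − 4521.55)/(8908 − 7435) = 780.69/1473 = 0.53
a = 4521.55 − 0.53(7435) = 4521.55 − 3940.55 = 581
C = 581 + 0.53(3317) = 2339.01
S = 3317 − 2339.01 = 977.99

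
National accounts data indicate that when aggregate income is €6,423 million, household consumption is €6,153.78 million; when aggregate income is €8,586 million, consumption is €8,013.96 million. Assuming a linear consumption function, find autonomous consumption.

a = 630

MPC = ΔC/ΔY = (8013.96 − 6153.78)/(8586 − 6423) = 1860.18/2163 = 0.86
a = C − MPC·Y = 6153.78 − 0.86(6423) = 6153.78 − 5523.78 = 630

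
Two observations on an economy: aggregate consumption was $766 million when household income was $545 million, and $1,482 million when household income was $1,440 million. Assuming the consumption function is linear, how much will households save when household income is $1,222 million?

MPC = (1482 − 766)/(1440 − 545) = 716/895 = 0.8
a = 766 − 0.8(545) = 766 − 436 = 330
C = 330 + 0.8(1222) = 1307.6
S = 1222 − 1307.6 = -85.6

S = -85.6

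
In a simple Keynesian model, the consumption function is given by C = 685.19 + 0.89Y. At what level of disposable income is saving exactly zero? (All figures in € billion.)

Y = 6229

At break-even, C = Y: 685.19 + 0.89Y = Y
0.11Y = 685.19, so Y = 685.19/0.11 = 6229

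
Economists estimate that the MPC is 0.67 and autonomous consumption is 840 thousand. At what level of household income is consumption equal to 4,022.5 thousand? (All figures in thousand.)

Y = 4750

840 + 0.67Y = 4022.5
0.67Y = 3182.5, so Y = 3182.5/0.67 = 4750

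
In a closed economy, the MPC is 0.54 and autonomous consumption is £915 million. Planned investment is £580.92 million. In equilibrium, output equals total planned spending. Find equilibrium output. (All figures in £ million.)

Y = 3252

Y = C + I = 915 + 0.54Y + 580.92
Y − 0.54Y = 1495.92
0.46Y = 1495.92, so Y = 1495.92/0.46 = 3252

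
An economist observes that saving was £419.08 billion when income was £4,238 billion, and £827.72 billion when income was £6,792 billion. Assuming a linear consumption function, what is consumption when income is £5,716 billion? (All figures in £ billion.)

C = 5060.44

MPS = ΔS/ΔY = (827.72 − 419.08)/(6792 − 4238) = 408.64/2554 = 0.16
MPC = 1 − MPS = 0.84
Autonomous saving = 419.08 − 0.16(4238) = -259, so a = 259
C = 259 + 0.84(5716) = 259 + 4801.44 = 5060.44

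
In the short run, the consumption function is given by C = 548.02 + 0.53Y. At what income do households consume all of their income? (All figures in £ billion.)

At break-even, C = Y: 548.02 + 0.53Y = Y
0.47Y = 548.02, so Y = 548.02/0.47 = 1166

Y = 1166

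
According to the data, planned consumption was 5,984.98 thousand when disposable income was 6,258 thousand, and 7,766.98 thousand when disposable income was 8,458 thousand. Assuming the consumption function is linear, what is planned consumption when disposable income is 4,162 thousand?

C = 4287.22

MPC = (7766.98 − 5984.98)/(8458 − 6258) = 1782/2200 = 0.81
a = 5984.98 − 0.81(6258) = 5984.98 − 5068.98 = 916
C = 916 + 0.81(4162) = 916 + 3371.22 = 4287.22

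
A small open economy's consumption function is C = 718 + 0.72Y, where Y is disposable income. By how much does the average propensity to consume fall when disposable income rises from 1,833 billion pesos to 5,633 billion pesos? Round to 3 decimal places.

ΔAPC = 0.264

At Y = 1833: C = 718 + 0.72(1833) = 2037.76, APC = 2037.76/1833 = 1.1117
At Y = 5633: C = 4773.76, APC = 4773.76/5633 = 0.8475
Fall in APC = 1.1117 − 0.8475 = 0.2642 ≈ 0.264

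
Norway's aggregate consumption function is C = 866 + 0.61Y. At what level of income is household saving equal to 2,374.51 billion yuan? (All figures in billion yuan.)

S = Y − C = -866 + 0.39Y
-866 + 0.39Y = 2374.51, so 0.39Y = 3240.51 and Y = 8309

Y = 8309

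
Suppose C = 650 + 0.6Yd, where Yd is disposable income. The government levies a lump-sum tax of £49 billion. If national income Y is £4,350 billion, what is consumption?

C = 3230.6

Yd = Y − T = 4350 − 49 = 4301
C = 650 + 0.6(4301) = 650 + 2580.6 = 3230.6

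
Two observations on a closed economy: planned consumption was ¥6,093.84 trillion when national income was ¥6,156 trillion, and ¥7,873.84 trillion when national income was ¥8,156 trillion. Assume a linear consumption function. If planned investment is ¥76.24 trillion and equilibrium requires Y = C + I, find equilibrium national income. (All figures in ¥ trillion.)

Y = 6284

MPC = (7873.84 − 6093.84)/(8156 − 6156) = 1780/2000 = 0.89
a = 6093.84 − 0.89(6156) = 615
Equilibrium: Y = 615 + 0.89Y + 76.24
0.11Y = 691.24, so Y = 691.24/0.11 = 6284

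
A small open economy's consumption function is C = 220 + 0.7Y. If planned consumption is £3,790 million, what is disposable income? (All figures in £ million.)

Y = 5100

220 + 0.7Y = 3790
0.7Y = 3570, so Y = 3570/0.7 = 5100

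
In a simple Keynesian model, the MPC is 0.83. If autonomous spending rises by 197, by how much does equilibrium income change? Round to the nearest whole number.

The multiplier is 1/(1 − MPC) = 1/0.17.
ΔY = 197/0.17 = 1158.82 ≈ 1159

ΔY ≈ 1159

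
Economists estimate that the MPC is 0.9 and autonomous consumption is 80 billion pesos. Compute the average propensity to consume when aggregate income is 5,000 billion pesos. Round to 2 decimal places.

APC = 0.92

C = 80 + 0.9(5000) = 4580
APC = C/Y = 4580/5000 = 0.92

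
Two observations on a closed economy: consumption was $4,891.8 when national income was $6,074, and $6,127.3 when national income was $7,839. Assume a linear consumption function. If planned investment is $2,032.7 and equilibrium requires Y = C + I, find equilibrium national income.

Y = 8909

MPC = (6127.3 − 4891.8)/(7839 − 6074) = 1235.5/1765 = 0.7
a = 4891.8 − 0.7(6074) = 640
Equilibrium: Y = 640 + 0.7Y + 2032.7
0.3Y = 2672.7, so Y = 2672.7/0.3 = 8909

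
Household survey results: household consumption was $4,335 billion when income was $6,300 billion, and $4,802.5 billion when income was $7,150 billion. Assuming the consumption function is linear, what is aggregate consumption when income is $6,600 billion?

C = 4500

MPC = (4802.5 − 4335)/(7150 − 6300) = 467.5/850 = 0.55
a = 4335 − 0.55(6300) = 4335 − 3465 = 870
C = 870 + 0.55(6600) = 870 + 3630 = 4500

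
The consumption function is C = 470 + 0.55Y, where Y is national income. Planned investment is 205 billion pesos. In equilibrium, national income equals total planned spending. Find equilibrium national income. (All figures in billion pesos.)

Y = 1500

Y = C + I = 470 + 0.55Y + 205
Y − 0.55Y = 675
0.45Y = 675, so Y = 675/0.45 = 1500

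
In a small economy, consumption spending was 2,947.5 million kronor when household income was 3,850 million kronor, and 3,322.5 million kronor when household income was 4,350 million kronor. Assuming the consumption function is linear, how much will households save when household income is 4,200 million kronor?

S = 990

MPC = (3322.5 − 2947.5)/(4350 − 3850) = 375/500 = 0.75
a = 2947.5 − 0.75(3850) = 2947.5 − 2887.5 = 60
C = 60 + 0.75(4200) = 3210
S = 4200 − 3210 = 990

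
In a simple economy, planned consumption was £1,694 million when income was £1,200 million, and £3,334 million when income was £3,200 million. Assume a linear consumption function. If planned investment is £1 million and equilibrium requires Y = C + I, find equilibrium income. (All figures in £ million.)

Y = 3950

MPC = (3334 − 1694)/(3200 − 1200) = 1640/2000 = 0.82
a = 1694 − 0.82(1200) = 710
Equilibrium: Y = 710 + 0.82Y + 1
0.18Y = 711, so Y = 711/0.18 = 3950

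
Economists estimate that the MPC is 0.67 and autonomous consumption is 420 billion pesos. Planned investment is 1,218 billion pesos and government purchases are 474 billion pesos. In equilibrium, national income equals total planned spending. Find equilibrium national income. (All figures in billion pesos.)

Y = 6400

Y = C + I + G = 420 + 0.67Y + 1218 + 474
Y − 0.67Y = 2112
0.33Y = 2112, so Y = 2112/0.33 = 6400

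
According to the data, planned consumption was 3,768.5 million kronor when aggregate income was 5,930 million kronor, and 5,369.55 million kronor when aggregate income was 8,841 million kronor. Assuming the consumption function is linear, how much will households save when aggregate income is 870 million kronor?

MPC = (5369.55 − 3768.5)/(8841 − 5930) = 1601.05/2911 = 0.55
a = 3768.5 − 0.55(5930) = 3768.5 − 3261.5 = 507
C = 507 + 0.55(870) = 985.5
S = 870 − 985.5 = -115.5

S = -115.5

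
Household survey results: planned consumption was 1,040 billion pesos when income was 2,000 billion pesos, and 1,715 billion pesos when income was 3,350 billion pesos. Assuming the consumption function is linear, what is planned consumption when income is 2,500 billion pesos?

MPC = (1715 − 1040)/(3350 − 2000) = 675/1350 = 0.5
a = 1040 − 0.5(2000) = 1040 − 1000 = 40
C = 40 + 0.5(2500) = 40 + 1250 = 1290

C = 1290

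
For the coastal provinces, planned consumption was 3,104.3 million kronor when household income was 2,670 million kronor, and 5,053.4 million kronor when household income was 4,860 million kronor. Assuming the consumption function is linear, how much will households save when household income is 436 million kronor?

S = -680.04

MPC = (5053.4 − 3104.3)/(4860 − 2670) = 1949.1/2190 = 0.89
a = 3104.3 − 0.89(2670) = 3104.3 − 2376.3 = 728
C = 728 + 0.89(436) = 1116.04
S = 436 − 1116.04 = -680.04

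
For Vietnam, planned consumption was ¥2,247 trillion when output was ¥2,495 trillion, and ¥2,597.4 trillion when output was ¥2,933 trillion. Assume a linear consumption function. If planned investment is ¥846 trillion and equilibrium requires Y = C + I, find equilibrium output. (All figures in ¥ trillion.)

MPC = (2597.4 − 2247)/(2933 − 2495) = 350.4/438 = 0.8
a = 2247 − 0.8(2495) = 251
Equilibrium: Y = 251 + 0.8Y + 846
0.2Y = 1097, so Y = 1097/0.2 = 5485

Y = 5485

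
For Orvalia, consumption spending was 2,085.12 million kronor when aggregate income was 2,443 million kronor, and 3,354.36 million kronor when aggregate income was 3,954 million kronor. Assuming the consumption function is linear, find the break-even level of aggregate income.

MPC = (3354.36 − 2085.12)/(3954 − 2443) = 1269.24/1511 = 0.84
a = 2085.12 − 0.84(2443) = 2085.12 − 2052.12 = 33
Break-even: Y = a/(1−MPC) = 33/0.16 = 206.25

Y = 206.25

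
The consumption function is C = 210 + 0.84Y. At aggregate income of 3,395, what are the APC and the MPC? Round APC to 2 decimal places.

APC = 0.90; MPC = 0.84

MPC = 0.84 (the slope of the consumption function)
C = 210 + 0.84(3395) = 3061.8, so APC = 3061.8/3395 = 0.90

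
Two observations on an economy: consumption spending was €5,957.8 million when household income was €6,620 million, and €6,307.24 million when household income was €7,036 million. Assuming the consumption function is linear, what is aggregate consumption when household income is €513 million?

MPC = (6307.24 − 5957.8)/(7036 − 6620) = 349.44/416 = 0.84
a = 5957.8 − 0.84(6620) = 5957.8 − 5560.8 = 397
C = 397 + 0.84(513) = 397 + 430.92 = 827.92

C = 827.92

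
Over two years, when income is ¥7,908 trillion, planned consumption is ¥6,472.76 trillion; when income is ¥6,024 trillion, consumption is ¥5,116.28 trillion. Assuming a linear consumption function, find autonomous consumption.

MPC = ΔC/ΔY = (6472.76 − 5116.28)/(7908 − 6024) = 1356.48/1884 = 0.72
a = C − MPC·Y = 5116.28 − 0.72(6024) = 5116.28 − 4337.28 = 779

a = 779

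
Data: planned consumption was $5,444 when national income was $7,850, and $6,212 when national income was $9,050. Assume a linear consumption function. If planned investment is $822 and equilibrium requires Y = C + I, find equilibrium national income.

Y = 3450

MPC = (6212 − 5444)/(9050 − 7850) = 768/1200 = 0.64
a = 5444 − 0.64(7850) = 420
Equilibrium: Y = 420 + 0.64Y + 822
0.36Y = 1242, so Y = 1242/0.36 = 3450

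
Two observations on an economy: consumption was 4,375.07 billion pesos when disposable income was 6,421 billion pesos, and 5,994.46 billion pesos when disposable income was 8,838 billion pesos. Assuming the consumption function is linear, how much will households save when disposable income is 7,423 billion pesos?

MPC = (5994.46 − 4375.07)/(8838 − 6421) = 1619.39/2417 = 0.67
a = 4375.07 − 0.67(6421) = 4375.07 − 4302.07 = 73
C = 73 + 0.67(7423) = 5046.41
S = 7423 − 5046.41 = 2376.59

S = 2376.59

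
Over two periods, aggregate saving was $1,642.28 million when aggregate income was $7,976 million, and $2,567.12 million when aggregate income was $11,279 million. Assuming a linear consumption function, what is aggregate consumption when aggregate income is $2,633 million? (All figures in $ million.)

MPS = ΔS/ΔY = (2567.12 − 1642.28)/(11279 − 7976) = 924.84/3303 = 0.28
MPC = 1 − MPS = 0.72
Autonomous saving = 1642.28 − 0.28(7976) = -591, so a = 591
C = 591 + 0.72(2633) = 591 + 1895.76 = 2486.76

C = 2486.76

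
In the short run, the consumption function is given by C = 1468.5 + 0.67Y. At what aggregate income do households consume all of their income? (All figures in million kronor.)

Y = 4450

At break-even, C = Y: 1468.5 + 0.67Y = Y
0.33Y = 1468.5, so Y = 1468.5/0.33 = 4450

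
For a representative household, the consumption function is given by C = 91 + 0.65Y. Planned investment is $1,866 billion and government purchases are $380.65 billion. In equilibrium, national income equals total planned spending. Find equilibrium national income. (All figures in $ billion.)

Y = 6679

Y = C + I + G = 91 + 0.65Y + 1866 + 380.65
Y − 0.65Y = 2337.65
0.35Y = 2337.65, so Y = 2337.65/0.35 = 6679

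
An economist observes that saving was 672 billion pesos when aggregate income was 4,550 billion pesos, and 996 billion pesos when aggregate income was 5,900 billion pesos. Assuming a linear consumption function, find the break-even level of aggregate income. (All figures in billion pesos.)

Y = 1750

MPS = ΔS/ΔY = (996 − 672)/(5900 − 4550) = 324/1350 = 0.24
MPC = 1 − MPS = 0.76
From S(4550) = 672: −a + 0.24(4550) = 672, so a = 1092 − 672 = 420
Break-even (S = 0): Y = a/MPS = 420/0.24 = 1750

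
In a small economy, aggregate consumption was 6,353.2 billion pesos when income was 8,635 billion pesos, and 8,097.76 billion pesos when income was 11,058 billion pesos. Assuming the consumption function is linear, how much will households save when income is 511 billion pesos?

S = 7.08

MPC = (8097.76 − 6353.2)/(11058 − 8635) = 1744.56/2423 = 0.72
a = 6353.2 − 0.72(8635) = 6353.2 − 6217.2 = 136
C = 136 + 0.72(511) = 503.92
S = 511 − 503.92 = 7.08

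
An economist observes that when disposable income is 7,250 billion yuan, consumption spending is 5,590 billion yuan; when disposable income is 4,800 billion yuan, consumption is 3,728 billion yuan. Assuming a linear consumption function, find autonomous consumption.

MPC = ΔC/ΔY = (5590 − 3728)/(7250 − 4800) = 1862/2450 = 0.76
a = C − MPC·Y = 3728 − 0.76(4800) = 3728 − 3648 = 80

a = 80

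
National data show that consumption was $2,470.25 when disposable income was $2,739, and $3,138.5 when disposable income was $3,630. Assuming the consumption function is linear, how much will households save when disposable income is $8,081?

S = 1604.25

MPC = (3138.5 − 2470.25)/(3630 − 2739) = 668.25/891 = 0.75
a = 2470.25 − 0.75(2739) = 2470.25 − 2054.25 = 416
C = 416 + 0.75(8081) = 6476.75
S = 8081 − 6476.75 = 1604.25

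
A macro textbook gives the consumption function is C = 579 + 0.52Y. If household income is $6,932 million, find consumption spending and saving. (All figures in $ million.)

C = 579 + 0.52(6932) = 579 + 3604.64 = 4183.64
S = Y − C = 6932 − 4183.64 = 2748.36

C = 4183.64; S = 2748.36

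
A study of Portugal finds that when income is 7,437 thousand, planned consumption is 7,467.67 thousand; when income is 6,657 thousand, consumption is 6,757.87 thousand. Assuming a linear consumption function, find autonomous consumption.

MPC = ΔC/ΔY = (7467.67 − 6757.87)/(7437 − 6657) = 709.8/780 = 0.91
a = C − MPC·Y = 6757.87 − 0.91(6657) = 6757.87 − 6057.87 = 700

a = 700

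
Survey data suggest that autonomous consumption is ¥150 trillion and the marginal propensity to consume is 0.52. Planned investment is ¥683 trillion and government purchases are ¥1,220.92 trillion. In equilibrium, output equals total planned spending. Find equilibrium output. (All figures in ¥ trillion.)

Y = 4279

Y = C + I + G = 150 + 0.52Y + 683 + 1220.92
Y − 0.52Y = 2053.92
0.48Y = 2053.92, so Y = 2053.92/0.48 = 4279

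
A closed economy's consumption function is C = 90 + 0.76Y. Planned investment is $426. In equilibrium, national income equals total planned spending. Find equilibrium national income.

Y = 2150

Y = C + I = 90 + 0.76Y + 426
Y − 0.76Y = 516
0.24Y = 516, so Y = 516/0.24 = 2150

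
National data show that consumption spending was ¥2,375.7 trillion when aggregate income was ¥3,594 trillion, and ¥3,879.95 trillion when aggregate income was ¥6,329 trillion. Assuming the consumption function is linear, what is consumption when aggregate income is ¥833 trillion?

MPC = (3879.95 − 2375.7)/(6329 − 3594) = 1504.25/2735 = 0.55
a = 2375.7 − 0.55(3594) = 2375.7 − 1976.7 = 399
C = 399 + 0.55(833) = 399 + 458.15 = 857.15

C = 857.15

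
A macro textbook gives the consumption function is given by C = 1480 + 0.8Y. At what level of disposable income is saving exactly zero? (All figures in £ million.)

Y = 7400

At break-even, C = Y: 1480 + 0.8Y = Y
0.2Y = 1480, so Y = 1480/0.2 = 7400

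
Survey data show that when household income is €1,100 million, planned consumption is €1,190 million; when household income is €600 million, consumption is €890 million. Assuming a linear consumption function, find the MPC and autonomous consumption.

MPC = 0.6; a = 530

MPC = ΔC/ΔY = (1190 − 890)/(1100 − 600) = 300/500 = 0.6
a = C − MPC·Y = 890 − 0.6(600) = 890 − 360 = 530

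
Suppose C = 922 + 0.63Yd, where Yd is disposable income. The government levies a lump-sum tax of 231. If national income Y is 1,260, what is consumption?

Yd = Y − T = 1260 − 231 = 1029
C = 922 + 0.63(1029) = 922 + 648.27 = 1570.27

C = 1570.27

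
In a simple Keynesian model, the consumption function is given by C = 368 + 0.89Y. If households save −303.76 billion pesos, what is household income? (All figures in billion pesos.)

Y = 584

S = Y − C = -368 + 0.11Y
-368 + 0.11Y = -303.76, so 0.11Y = 64.24 and Y = 584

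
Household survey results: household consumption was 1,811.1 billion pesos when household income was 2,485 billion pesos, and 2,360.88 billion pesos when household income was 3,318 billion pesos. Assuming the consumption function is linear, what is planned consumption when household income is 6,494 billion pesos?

MPC = (2360.88 − 1811.1)/(3318 − 2485) = 549.78/833 = 0.66
a = 1811.1 − 0.66(2485) = 1811.1 − 1640.1 = 171
C = 171 + 0.66(6494) = 171 + 4286.04 = 4457.04

C = 4457.04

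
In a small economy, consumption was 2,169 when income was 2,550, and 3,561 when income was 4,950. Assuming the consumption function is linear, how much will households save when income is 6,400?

S = 1998

MPC = (3561 − 2169)/(4950 − 2550) = 1392/2400 = 0.58
a = 2169 − 0.58(2550) = 2169 − 1479 = 690
C = 690 + 0.58(6400) = 4402
S = 6400 − 4402 = 1998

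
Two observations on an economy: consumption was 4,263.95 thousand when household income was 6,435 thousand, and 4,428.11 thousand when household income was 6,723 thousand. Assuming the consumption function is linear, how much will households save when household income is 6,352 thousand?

MPC = (4428.11 − 4263.95)/(6723 − 6435) = 164.16/288 = 0.57
a = 4263.95 − 0.57(6435) = 4263.95 − 3667.95 = 596
C = 596 + 0.57(6352) = 4216.64
S = 6352 − 4216.64 = 2135.36

S = 2135.36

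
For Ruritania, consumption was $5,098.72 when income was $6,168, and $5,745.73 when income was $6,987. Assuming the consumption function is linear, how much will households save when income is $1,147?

MPC = (5745.73 − 5098.72)/(6987 − 6168) = 647.01/819 = 0.79
a = 5098.72 − 0.79(6168) = 5098.72 − 4872.72 = 226
C = 226 + 0.79(1147) = 1132.13
S = 1147 − 1132.13 = 14.87

S = 14.87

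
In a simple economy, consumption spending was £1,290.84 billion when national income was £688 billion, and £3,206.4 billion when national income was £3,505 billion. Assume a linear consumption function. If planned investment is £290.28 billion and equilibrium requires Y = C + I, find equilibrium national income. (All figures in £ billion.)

Y = 3479

MPC = (3206.4 − 1290.84)/(3505 − 688) = 1915.56/2817 = 0.68
a = 1290.84 − 0.68(688) = 823
Equilibrium: Y = 823 + 0.68Y + 290.28
0.32Y = 1113.28, so Y = 1113.28/0.32 = 3479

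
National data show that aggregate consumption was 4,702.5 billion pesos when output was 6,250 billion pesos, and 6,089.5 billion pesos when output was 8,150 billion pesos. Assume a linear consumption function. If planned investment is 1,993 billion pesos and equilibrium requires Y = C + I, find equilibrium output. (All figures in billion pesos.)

MPC = (6089.5 − 4702.5)/(8150 − 6250) = 1387/1900 = 0.73
a = 4702.5 − 0.73(6250) = 140
Equilibrium: Y = 140 + 0.73Y + 1993
0.27Y = 2133, so Y = 2133/0.27 = 7900

Y = 7900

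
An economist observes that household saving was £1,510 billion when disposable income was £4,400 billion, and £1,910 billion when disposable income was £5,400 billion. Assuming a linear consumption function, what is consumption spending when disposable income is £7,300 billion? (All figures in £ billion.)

MPS = ΔS/ΔY = (1910 − 1510)/(5400 − 4400) = 400/1000 = 0.4
MPC = 1 − MPS = 0.6
Autonomous saving = 1510 − 0.4(4400) = -250, so a = 250
C = 250 + 0.6(7300) = 250 + 4380 = 4630

C = 4630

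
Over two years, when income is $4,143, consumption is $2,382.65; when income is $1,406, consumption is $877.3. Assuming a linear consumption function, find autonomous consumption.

a = 104

MPC = ΔC/ΔY = (2382.65 − 877.3)/(4143 − 1406) = 1505.35/2737 = 0.55
a = C − MPC·Y = 877.3 − 0.55(1406) = 877.3 − 773.3 = 104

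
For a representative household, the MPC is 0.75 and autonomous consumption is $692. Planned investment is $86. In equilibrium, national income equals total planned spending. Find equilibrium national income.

Y = C + I = 692 + 0.75Y + 86
Y − 0.75Y = 778
0.25Y = 778, so Y = 778/0.25 = 3112

Y = 3112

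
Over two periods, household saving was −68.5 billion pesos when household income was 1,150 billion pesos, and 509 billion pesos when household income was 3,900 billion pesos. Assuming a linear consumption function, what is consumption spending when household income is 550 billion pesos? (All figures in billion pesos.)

MPS = ΔS/ΔY = (509 − (-68.5))/(3900 − 1150) = 577.5/2750 = 0.21
MPC = 1 − MPS = 0.79
Autonomous saving = -68.5 − 0.21(1150) = -310, so a = 310
C = 310 + 0.79(550) = 310 + 434.5 = 744.5

C = 744.5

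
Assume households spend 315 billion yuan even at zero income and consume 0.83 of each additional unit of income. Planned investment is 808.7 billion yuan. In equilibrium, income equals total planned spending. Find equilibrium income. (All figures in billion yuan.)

Y = 6610

Y = C + I = 315 + 0.83Y + 808.7
Y − 0.83Y = 1123.7
0.17Y = 1123.7, so Y = 1123.7/0.17 = 6610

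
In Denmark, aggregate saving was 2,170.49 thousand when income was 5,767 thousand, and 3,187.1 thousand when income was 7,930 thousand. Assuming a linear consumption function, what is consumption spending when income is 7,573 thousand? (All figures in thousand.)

MPS = ΔS/ΔY = (3187.1 − 2170.49)/(7930 − 5767) = 1016.61/2163 = 0.47
MPC = 1 − MPS = 0.53
Autonomous saving = 2170.49 − 0.47(5767) = -540, so a = 540
C = 540 + 0.53(7573) = 540 + 4013.69 = 4553.69

C = 4553.69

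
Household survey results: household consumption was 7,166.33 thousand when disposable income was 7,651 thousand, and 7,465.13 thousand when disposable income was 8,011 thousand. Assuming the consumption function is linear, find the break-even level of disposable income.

MPC = (7465.13 − 7166.33)/(8011 − 7651) = 298.8/360 = 0.83
a = 7166.33 − 0.83(7651) = 7166.33 − 6350.33 = 816
Break-even: Y = a/(1−MPC) = 816/0.17 = 4800

Y = 4800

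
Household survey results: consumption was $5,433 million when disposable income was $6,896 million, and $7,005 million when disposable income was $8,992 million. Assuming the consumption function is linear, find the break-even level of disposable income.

MPC = (7005 − 5433)/(8992 − 6896) = 1572/2096 = 0.75
a = 5433 − 0.75(6896) = 5433 − 5172 = 261
Break-even: Y = a/(1−MPC) = 261/0.25 = 1044

Y = 1044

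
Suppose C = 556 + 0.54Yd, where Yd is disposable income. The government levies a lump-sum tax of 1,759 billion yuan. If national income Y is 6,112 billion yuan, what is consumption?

C = 2906.62

Yd = Y − T = 6112 − 1759 = 4353
C = 556 + 0.54(4353) = 556 + 2350.62 = 2906.62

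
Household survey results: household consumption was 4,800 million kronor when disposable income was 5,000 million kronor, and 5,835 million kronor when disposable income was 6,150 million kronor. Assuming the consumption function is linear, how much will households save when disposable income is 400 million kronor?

MPC = (5835 − 4800)/(6150 − 5000) = 1035/1150 = 0.9
a = 4800 − 0.9(5000) = 4800 − 4500 = 300
C = 300 + 0.9(400) = 660
S = 400 − 660 = -260

S = -260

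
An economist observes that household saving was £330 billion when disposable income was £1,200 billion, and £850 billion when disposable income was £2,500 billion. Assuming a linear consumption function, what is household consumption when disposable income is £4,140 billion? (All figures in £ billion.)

MPS = ΔS/ΔY = (850 − 330)/(2500 − 1200) = 520/1300 = 0.4
MPC = 1 − MPS = 0.6
Autonomous saving = 330 − 0.4(1200) = -150, so a = 150
C = 150 + 0.6(4140) = 150 + 2484 = 2634

C = 2634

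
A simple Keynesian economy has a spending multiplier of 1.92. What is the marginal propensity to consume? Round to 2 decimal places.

k = 1/(1 − MPC), so 1 − MPC = 1/k = 1/1.92 = 0.5208
MPC = 1 − 0.5208 = 0.48

MPC = 0.48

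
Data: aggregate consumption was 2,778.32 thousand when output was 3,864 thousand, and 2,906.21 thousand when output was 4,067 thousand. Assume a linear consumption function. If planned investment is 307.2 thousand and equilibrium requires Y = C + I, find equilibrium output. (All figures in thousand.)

Y = 1760

MPC = (2906.21 − 2778.32)/(4067 − 3864) = 127.89/203 = 0.63
a = 2778.32 − 0.63(3864) = 344
Equilibrium: Y = 344 + 0.63Y + 307.2
0.37Y = 651.2, so Y = 651.2/0.37 = 1760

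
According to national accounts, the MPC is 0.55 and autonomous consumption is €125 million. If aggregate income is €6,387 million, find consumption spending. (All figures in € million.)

C = 125 + 0.55(6387) = 125 + 3512.85 = 3637.85

C = 3637.85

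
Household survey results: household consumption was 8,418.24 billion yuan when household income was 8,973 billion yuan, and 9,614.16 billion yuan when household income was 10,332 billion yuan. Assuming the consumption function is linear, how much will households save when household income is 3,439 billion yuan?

S = -109.32

MPC = (9614.16 − 8418.24)/(10332 − 8973) = 1195.92/1359 = 0.88
a = 8418.24 − 0.88(8973) = 8418.24 − 7896.24 = 522
C = 522 + 0.88(3439) = 3548.32
S = 3439 − 3548.32 = -109.32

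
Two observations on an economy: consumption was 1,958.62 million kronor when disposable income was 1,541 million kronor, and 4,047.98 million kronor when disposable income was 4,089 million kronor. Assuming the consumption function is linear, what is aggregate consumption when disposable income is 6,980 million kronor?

C = 6418.6

MPC = (4047.98 − 1958.62)/(4089 − 1541) = 2089.36/2548 = 0.82
a = 1958.62 − 0.82(1541) = 1958.62 − 1263.62 = 695
C = 695 + 0.82(6980) = 695 + 5723.6 = 6418.6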